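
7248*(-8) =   -  57984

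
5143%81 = 40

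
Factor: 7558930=2^1*5^1*283^1*2671^1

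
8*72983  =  583864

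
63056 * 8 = 504448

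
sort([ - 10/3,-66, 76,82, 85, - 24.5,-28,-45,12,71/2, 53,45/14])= [ - 66, - 45, - 28, - 24.5, - 10/3,45/14,  12, 71/2,53  ,  76, 82, 85] 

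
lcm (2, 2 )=2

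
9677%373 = 352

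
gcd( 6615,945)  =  945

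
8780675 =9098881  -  318206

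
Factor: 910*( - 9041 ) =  - 8227310=-2^1*5^1*7^1 * 13^1*9041^1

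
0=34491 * 0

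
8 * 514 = 4112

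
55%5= 0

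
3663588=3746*978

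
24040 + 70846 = 94886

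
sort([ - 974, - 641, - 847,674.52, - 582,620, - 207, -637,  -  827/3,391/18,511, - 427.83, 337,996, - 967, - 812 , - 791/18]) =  [ - 974, - 967, - 847, - 812, - 641, - 637, - 582,-427.83 , - 827/3 , - 207, - 791/18, 391/18,337,511, 620,  674.52 , 996]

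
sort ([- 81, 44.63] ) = [ - 81,44.63 ]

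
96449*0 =0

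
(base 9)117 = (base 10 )97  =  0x61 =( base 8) 141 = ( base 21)4D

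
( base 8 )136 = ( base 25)3j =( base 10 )94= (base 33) 2S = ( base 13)73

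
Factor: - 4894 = -2^1*2447^1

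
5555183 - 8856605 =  -3301422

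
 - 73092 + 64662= - 8430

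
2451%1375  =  1076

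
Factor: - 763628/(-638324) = 19^( - 1)*29^2*37^( - 1)  =  841/703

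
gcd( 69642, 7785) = 9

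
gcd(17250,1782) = 6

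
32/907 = 32/907 = 0.04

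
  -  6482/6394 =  - 2 + 3153/3197 = - 1.01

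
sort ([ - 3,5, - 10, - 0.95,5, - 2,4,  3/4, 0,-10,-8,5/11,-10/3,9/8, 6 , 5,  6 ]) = [ - 10, - 10,  -  8,-10/3, - 3,- 2, - 0.95,0,5/11,3/4, 9/8, 4,5,5, 5, 6,6] 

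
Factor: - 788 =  - 2^2*197^1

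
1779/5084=1779/5084 = 0.35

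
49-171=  - 122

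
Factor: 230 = 2^1 *5^1 *23^1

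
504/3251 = 504/3251 = 0.16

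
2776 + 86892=89668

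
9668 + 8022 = 17690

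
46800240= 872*53670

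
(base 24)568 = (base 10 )3032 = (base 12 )1908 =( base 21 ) 6i8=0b101111011000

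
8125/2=4062+1/2  =  4062.50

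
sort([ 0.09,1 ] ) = [0.09, 1]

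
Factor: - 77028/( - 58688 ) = 2^( - 4) * 3^1 * 7^1 = 21/16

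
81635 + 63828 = 145463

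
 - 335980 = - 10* 33598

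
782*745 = 582590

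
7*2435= 17045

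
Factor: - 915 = -3^1*5^1 * 61^1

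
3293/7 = 470 + 3/7 = 470.43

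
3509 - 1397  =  2112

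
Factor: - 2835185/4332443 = -5^1*29^1*19553^1*4332443^(  -  1)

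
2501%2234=267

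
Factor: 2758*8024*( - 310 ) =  - 6860359520 = - 2^5 * 5^1*7^1*17^1*31^1*59^1*197^1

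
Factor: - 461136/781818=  - 2^3*13^1 * 739^1*130303^( - 1)=- 76856/130303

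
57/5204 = 57/5204 = 0.01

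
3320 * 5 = 16600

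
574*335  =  192290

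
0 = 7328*0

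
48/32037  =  16/10679 =0.00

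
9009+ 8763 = 17772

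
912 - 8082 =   -  7170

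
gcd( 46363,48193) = 1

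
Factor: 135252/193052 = 117/167 = 3^2*13^1 *167^( - 1) 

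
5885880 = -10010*(-588)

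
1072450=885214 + 187236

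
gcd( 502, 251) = 251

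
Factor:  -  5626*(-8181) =46026306 = 2^1*3^4*29^1*97^1 * 101^1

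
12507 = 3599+8908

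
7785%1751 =781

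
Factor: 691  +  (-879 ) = - 188 =-2^2*47^1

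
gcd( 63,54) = 9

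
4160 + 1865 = 6025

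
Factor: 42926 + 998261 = 1041187= 7^1*23^1*29^1*223^1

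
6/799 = 6/799  =  0.01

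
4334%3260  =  1074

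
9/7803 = 1/867 = 0.00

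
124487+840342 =964829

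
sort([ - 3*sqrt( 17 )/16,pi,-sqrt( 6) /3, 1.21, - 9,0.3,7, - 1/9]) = [- 9,  -  sqrt( 6)/3, - 3*sqrt ( 17 )/16, - 1/9,0.3,1.21 , pi, 7]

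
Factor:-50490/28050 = -9/5 = - 3^2*5^( - 1)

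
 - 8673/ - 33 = 2891/11 = 262.82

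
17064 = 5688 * 3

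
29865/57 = 9955/19=523.95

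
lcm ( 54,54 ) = 54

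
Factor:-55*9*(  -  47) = 23265 = 3^2*5^1 * 11^1*47^1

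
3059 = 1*3059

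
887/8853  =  887/8853 = 0.10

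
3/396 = 1/132 = 0.01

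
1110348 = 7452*149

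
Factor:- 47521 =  - 47521^1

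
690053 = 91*7583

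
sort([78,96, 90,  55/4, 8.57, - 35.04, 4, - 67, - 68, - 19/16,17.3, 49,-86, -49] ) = [ - 86, - 68, - 67,-49, - 35.04, - 19/16, 4, 8.57,55/4, 17.3, 49,78, 90, 96 ] 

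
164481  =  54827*3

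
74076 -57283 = 16793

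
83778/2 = 41889 = 41889.00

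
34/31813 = 34/31813 = 0.00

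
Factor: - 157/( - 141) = 3^(-1)*47^( - 1 )*157^1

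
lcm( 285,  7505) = 22515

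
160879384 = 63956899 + 96922485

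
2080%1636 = 444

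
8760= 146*60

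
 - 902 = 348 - 1250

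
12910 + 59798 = 72708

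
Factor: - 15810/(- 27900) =2^( - 1)* 3^(-1)*5^( - 1)*17^1 = 17/30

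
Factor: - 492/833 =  - 2^2*3^1*7^( - 2 )*17^( - 1 ) * 41^1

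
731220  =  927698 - 196478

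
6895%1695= 115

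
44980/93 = 44980/93  =  483.66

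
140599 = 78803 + 61796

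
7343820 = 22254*330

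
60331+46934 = 107265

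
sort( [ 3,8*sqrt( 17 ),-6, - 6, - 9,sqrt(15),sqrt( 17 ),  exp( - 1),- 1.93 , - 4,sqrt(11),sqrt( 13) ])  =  [ - 9,-6, - 6, - 4,  -  1.93, exp( - 1), 3,sqrt( 11)  ,  sqrt (13 ),sqrt( 15 ),sqrt( 17),8*sqrt(17 ) ] 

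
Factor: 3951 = 3^2*439^1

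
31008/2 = 15504 = 15504.00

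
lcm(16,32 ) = 32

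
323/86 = 3 + 65/86  =  3.76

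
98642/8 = 12330 + 1/4 = 12330.25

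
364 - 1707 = -1343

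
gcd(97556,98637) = 1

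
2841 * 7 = 19887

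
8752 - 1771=6981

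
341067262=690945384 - 349878122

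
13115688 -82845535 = -69729847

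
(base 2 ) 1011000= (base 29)31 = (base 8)130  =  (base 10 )88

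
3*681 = 2043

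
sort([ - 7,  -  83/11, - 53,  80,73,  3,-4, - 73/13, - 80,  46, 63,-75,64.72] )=[ - 80,-75, - 53,-83/11, - 7, - 73/13,-4, 3, 46, 63,64.72, 73,80 ] 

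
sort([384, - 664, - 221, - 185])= [ - 664, - 221, - 185, 384]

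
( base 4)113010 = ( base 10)1476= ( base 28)1OK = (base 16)5c4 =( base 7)4206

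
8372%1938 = 620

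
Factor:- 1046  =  -2^1*523^1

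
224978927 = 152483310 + 72495617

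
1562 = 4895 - 3333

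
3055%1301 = 453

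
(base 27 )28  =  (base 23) 2g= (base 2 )111110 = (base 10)62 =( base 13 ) 4a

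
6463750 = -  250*( - 25855 ) 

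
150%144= 6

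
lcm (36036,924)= 36036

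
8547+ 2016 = 10563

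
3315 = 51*65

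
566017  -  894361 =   -  328344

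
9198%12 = 6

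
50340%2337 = 1263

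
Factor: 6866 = 2^1*3433^1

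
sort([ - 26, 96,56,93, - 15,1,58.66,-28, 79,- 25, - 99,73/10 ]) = [ - 99, - 28, - 26,-25, - 15,1, 73/10, 56,58.66,79 , 93,96]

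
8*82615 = 660920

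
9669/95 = 101+74/95= 101.78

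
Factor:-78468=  - 2^2*3^1*13^1*503^1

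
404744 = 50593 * 8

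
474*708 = 335592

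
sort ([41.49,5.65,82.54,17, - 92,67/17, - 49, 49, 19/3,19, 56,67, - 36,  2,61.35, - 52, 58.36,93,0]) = [ - 92, -52,-49, - 36, 0, 2,67/17 , 5.65,19/3,17,19,41.49,49,  56,  58.36, 61.35, 67, 82.54,93]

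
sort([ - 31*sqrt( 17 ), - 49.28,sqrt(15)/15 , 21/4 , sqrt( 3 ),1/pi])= [ - 31*sqrt( 17), - 49.28 , sqrt( 15) /15 , 1/pi,sqrt( 3 ), 21/4] 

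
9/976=9/976 = 0.01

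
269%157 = 112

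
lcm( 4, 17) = 68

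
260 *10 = 2600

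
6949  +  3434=10383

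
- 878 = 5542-6420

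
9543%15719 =9543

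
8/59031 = 8/59031 = 0.00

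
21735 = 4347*5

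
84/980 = 3/35 = 0.09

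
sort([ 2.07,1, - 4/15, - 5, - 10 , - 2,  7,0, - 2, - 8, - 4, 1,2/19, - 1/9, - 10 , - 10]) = [- 10, - 10 , - 10, - 8,  -  5,  -  4,-2, - 2, - 4/15, - 1/9,0,2/19 , 1,1, 2.07,7]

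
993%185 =68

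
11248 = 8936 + 2312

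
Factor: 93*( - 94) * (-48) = 419616   =  2^5*3^2*31^1*47^1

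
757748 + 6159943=6917691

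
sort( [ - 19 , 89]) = [ - 19,  89]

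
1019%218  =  147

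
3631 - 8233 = -4602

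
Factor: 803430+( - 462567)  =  340863 = 3^1*113621^1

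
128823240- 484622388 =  - 355799148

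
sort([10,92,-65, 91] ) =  [ - 65,10 , 91 , 92 ]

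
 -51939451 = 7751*( - 6701)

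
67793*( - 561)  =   -38031873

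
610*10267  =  6262870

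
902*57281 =51667462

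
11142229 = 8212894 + 2929335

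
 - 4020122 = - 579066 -3441056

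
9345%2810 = 915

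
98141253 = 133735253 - 35594000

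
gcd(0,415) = 415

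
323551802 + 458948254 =782500056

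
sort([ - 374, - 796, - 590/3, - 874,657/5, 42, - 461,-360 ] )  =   [ - 874, - 796, - 461, - 374,  -  360, - 590/3,42,657/5 ] 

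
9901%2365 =441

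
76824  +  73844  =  150668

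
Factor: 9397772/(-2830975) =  - 2^2*5^( - 2)*7^( - 2)*673^1*2311^(-1 )*3491^1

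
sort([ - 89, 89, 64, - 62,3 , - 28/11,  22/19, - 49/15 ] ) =[ - 89, - 62, - 49/15,-28/11, 22/19,3, 64,89] 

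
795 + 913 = 1708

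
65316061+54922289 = 120238350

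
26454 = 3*8818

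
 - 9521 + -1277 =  - 10798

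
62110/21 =2957 + 13/21 = 2957.62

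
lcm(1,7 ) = 7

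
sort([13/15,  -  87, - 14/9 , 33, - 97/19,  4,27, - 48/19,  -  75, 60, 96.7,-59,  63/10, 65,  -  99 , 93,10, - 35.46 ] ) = [ -99, - 87,-75 , -59, - 35.46, - 97/19,- 48/19, - 14/9,13/15, 4,63/10,10,27, 33, 60,  65, 93 , 96.7]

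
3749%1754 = 241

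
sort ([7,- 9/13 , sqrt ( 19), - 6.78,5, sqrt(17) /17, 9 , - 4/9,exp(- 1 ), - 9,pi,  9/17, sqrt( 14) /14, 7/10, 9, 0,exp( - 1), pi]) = [ - 9, - 6.78 ,- 9/13, - 4/9, 0, sqrt( 17) /17, sqrt(14 )/14 , exp(  -  1),  exp( - 1), 9/17, 7/10,pi,pi, sqrt(19 ),5, 7, 9, 9] 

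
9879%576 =87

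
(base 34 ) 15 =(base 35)14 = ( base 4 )213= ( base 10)39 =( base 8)47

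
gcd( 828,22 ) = 2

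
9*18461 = 166149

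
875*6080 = 5320000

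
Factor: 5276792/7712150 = 2^2*5^(-2 )*37^1*17827^1*154243^( - 1)=2638396/3856075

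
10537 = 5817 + 4720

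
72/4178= 36/2089= 0.02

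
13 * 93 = 1209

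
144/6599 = 144/6599 =0.02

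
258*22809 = 5884722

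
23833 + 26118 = 49951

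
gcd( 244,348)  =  4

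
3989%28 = 13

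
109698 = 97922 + 11776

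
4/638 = 2/319 = 0.01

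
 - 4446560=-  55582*80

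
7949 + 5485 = 13434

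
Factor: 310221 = 3^2*34469^1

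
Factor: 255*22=2^1*3^1*5^1*11^1*17^1 = 5610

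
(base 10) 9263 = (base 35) 7JN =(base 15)2b28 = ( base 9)13632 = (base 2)10010000101111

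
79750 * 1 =79750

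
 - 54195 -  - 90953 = 36758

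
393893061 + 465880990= 859774051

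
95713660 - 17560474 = 78153186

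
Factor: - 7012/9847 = -2^2  *43^(-1 )*229^( -1)*1753^1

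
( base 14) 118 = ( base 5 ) 1333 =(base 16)da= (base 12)162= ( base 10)218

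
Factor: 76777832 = 2^3 * 9597229^1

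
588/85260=1/145 = 0.01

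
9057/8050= 1 + 1007/8050 = 1.13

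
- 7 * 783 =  - 5481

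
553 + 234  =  787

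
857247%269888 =47583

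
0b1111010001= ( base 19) 2D8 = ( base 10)977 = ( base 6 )4305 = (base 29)14K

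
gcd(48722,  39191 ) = 1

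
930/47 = 930/47 = 19.79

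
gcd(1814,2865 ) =1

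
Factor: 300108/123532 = 3^1 * 281^1 *347^ ( - 1)= 843/347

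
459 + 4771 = 5230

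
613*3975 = 2436675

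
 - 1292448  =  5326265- 6618713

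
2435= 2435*1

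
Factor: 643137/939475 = 3^1*5^(  -  2) * 11^1*19489^1*37579^(  -  1)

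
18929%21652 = 18929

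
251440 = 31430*8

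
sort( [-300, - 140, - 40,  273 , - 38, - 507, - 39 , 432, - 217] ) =[- 507, - 300, - 217, - 140, - 40, -39, - 38, 273,432]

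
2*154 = 308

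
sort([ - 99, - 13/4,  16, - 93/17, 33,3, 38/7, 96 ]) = [ - 99, - 93/17, - 13/4 , 3, 38/7,16, 33, 96]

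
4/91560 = 1/22890 = 0.00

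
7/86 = 7/86= 0.08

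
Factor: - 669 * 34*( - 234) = 5322564 =2^2  *3^3 * 13^1* 17^1 *223^1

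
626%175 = 101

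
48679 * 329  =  16015391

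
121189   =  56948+64241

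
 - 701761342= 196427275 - 898188617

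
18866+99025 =117891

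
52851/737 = 52851/737 = 71.71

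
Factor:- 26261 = -26261^1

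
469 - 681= - 212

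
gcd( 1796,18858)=898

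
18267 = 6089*3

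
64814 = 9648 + 55166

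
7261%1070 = 841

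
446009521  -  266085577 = 179923944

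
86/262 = 43/131 = 0.33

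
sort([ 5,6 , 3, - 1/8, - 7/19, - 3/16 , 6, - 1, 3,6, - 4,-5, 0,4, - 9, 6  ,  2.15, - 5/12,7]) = [-9, - 5, - 4, - 1 , - 5/12, - 7/19, - 3/16 , - 1/8,0, 2.15, 3,3, 4,5, 6, 6, 6,6, 7 ]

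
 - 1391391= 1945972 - 3337363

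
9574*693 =6634782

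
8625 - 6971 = 1654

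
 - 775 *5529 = - 4284975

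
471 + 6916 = 7387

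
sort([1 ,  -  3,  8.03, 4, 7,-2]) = [ - 3,- 2,1 , 4, 7,8.03]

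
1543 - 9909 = -8366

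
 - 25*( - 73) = 1825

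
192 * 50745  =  9743040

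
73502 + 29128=102630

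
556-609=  - 53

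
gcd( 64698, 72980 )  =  82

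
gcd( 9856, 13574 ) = 22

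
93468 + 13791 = 107259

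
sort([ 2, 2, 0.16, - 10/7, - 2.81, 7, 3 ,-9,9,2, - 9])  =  [ - 9, - 9, - 2.81, - 10/7,0.16,2, 2,2, 3,7,9] 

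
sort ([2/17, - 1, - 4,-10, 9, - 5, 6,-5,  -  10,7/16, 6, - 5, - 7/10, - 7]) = [ - 10,-10,-7, -5, - 5, - 5, - 4,-1,-7/10 , 2/17,7/16,  6,6,9]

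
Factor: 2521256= 2^3*113^1*2789^1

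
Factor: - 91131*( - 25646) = 2337145626  =  2^1*3^1 * 37^1*821^1* 12823^1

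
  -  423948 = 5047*(- 84)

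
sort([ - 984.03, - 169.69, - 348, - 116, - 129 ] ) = [ - 984.03, - 348, - 169.69, - 129, - 116 ]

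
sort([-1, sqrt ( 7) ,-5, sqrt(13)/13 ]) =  [ - 5, - 1 , sqrt(13 )/13,  sqrt(7 )]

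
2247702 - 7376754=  - 5129052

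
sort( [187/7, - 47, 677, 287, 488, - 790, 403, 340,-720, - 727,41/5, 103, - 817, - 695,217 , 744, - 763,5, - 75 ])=[ - 817, - 790, - 763, - 727, - 720,- 695,-75, - 47,5 , 41/5, 187/7,103, 217,287,340 , 403,488,  677,744]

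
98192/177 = 98192/177 = 554.76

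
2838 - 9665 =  - 6827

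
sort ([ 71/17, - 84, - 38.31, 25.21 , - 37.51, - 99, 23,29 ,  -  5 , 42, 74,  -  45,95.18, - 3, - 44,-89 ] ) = [-99,-89, - 84 ,- 45, - 44, - 38.31, - 37.51, - 5,- 3 , 71/17, 23,25.21, 29,42, 74,95.18] 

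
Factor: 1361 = 1361^1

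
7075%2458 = 2159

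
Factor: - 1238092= - 2^2*309523^1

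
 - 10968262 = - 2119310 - 8848952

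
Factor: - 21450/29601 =-2^1*3^( - 1)*5^2*23^( - 1 ) = -50/69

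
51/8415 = 1/165 = 0.01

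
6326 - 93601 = -87275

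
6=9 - 3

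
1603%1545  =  58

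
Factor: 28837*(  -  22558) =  - 650505046 = - 2^1*11279^1*28837^1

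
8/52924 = 2/13231  =  0.00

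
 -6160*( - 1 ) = 6160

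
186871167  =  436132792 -249261625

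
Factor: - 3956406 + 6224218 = 2267812 = 2^2 * 311^1 * 1823^1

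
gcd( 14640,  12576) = 48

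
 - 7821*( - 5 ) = 39105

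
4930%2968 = 1962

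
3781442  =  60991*62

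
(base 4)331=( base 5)221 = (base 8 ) 75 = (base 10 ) 61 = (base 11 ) 56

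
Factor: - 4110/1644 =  - 5/2 = - 2^( - 1 )*5^1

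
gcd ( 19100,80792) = 4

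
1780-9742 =-7962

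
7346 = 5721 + 1625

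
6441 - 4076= 2365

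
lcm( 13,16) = 208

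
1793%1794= 1793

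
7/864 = 7/864 = 0.01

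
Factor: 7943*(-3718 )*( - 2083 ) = 2^1*11^1*13^4*47^1*2083^1=61515310142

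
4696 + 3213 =7909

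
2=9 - 7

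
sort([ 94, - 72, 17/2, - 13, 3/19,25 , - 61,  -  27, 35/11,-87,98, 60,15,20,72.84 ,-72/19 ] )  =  [-87, - 72,  -  61,-27,-13, - 72/19,3/19, 35/11,17/2, 15, 20, 25, 60, 72.84,  94, 98 ]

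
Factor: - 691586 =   -  2^1*7^2*7057^1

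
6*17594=105564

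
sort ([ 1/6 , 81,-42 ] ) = [ - 42, 1/6, 81 ]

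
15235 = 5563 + 9672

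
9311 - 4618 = 4693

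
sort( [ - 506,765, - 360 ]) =[ - 506, - 360,765]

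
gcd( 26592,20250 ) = 6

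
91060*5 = 455300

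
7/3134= 7/3134 = 0.00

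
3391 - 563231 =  - 559840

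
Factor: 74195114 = 2^1*7^2 * 19^1*  39847^1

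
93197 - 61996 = 31201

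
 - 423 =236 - 659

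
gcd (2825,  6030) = 5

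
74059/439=74059/439 =168.70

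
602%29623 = 602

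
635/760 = 127/152 = 0.84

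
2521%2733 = 2521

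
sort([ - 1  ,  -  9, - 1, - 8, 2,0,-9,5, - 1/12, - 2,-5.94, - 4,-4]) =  [ - 9, - 9,-8, - 5.94, - 4, - 4, - 2, - 1, - 1, - 1/12, 0 , 2 , 5]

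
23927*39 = 933153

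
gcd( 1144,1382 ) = 2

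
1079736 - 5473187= - 4393451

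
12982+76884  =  89866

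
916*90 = 82440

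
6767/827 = 6767/827  =  8.18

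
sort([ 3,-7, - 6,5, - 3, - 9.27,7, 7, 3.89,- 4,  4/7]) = [-9.27, - 7,-6,-4, - 3,4/7, 3, 3.89,5,7, 7 ]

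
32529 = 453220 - 420691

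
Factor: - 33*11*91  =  - 33033 = - 3^1* 7^1*11^2*13^1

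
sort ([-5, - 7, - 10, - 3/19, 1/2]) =[ - 10,- 7, - 5, - 3/19, 1/2]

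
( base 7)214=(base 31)3g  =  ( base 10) 109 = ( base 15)74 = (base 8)155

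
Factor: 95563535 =5^1*79^1*113^1*2141^1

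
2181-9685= - 7504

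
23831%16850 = 6981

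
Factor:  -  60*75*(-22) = 2^3*3^2*5^3*11^1 = 99000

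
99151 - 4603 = 94548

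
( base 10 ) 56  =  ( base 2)111000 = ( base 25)26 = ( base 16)38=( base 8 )70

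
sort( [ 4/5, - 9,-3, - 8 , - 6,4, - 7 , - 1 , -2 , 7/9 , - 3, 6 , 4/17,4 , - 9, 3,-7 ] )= [ - 9, - 9 , - 8, - 7, - 7,  -  6, - 3, - 3, - 2, - 1, 4/17,7/9,4/5, 3 , 4,4,6 ] 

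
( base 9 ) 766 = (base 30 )kr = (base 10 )627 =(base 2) 1001110011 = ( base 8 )1163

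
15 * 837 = 12555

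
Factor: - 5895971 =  - 5895971^1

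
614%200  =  14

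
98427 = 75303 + 23124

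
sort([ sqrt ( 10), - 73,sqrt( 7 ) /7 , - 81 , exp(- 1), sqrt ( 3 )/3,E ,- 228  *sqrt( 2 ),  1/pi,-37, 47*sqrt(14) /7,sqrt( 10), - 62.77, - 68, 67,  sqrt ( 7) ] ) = [ - 228*sqrt( 2 ) ,- 81,  -  73, - 68,-62.77, - 37 , 1/pi,exp( - 1 ),sqrt(7 ) /7,sqrt( 3 )/3, sqrt( 7),E,sqrt(10), sqrt ( 10 ), 47*sqrt(14 ) /7 , 67] 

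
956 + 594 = 1550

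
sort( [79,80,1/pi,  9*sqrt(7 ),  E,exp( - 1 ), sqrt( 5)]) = [ 1/pi, exp( - 1), sqrt( 5 ), E, 9*sqrt( 7),79,80]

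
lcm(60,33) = 660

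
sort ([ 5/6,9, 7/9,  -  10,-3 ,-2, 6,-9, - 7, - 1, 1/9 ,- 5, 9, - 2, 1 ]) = [  -  10, - 9,- 7, - 5,-3,  -  2, - 2, - 1, 1/9, 7/9 , 5/6, 1,6 , 9,9 ] 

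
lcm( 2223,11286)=146718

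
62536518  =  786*79563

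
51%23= 5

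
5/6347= 5/6347 = 0.00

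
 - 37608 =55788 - 93396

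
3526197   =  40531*87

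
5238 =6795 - 1557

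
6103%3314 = 2789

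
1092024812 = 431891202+660133610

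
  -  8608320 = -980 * 8784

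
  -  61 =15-76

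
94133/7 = 13447 +4/7  =  13447.57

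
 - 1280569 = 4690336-5970905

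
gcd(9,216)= 9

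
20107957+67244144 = 87352101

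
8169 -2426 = 5743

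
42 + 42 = 84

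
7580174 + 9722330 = 17302504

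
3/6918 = 1/2306 =0.00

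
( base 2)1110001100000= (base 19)1126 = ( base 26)aja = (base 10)7264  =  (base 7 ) 30115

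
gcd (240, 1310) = 10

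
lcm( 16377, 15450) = 818850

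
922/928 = 461/464 = 0.99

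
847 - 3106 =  - 2259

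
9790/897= 10 + 820/897 = 10.91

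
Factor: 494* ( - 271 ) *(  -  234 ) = 31326516 = 2^2*3^2*13^2*19^1*271^1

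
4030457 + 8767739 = 12798196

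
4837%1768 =1301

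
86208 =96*898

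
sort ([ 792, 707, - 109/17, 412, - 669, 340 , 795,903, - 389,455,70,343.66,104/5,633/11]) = [-669, - 389,  -  109/17,104/5, 633/11, 70,340,343.66, 412,455,707, 792,795,903 ]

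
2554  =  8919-6365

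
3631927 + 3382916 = 7014843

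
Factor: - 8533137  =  -3^1*2844379^1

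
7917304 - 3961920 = 3955384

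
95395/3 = 95395/3 = 31798.33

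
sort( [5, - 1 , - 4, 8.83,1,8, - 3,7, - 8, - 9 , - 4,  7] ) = [-9, - 8, - 4, - 4,-3, - 1, 1, 5,7,7, 8, 8.83]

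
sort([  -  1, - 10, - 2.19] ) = [ - 10, - 2.19,  -  1]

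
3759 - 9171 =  - 5412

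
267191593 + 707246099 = 974437692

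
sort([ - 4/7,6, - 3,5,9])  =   [- 3 , - 4/7,5,6  ,  9 ] 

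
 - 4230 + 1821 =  - 2409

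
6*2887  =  17322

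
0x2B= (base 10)43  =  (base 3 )1121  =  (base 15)2D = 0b101011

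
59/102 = 59/102 = 0.58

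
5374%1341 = 10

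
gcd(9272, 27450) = 122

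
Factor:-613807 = - 613807^1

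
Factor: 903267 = 3^2*100363^1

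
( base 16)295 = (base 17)24F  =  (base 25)11b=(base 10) 661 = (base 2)1010010101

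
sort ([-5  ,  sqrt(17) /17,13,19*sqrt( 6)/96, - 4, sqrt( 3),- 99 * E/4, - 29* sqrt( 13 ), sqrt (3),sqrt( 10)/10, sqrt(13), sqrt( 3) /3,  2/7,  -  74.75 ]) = [ - 29*sqrt(13), - 74.75, - 99*E/4, - 5, - 4, sqrt (17)/17 , 2/7,sqrt(10) /10,19 * sqrt( 6)/96, sqrt( 3 ) /3,sqrt( 3), sqrt( 3 ),sqrt(13 ),  13]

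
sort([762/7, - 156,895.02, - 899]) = [ - 899, -156, 762/7, 895.02] 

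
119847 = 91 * 1317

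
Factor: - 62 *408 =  - 25296 = - 2^4 * 3^1*17^1 * 31^1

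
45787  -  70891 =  - 25104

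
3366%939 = 549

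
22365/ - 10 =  - 2237 + 1/2 = - 2236.50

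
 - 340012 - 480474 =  -820486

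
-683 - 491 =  - 1174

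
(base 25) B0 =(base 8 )423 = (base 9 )335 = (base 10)275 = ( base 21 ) d2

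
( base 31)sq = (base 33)r3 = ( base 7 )2415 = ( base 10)894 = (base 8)1576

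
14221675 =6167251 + 8054424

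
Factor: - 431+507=76 =2^2*19^1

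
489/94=489/94 = 5.20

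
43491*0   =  0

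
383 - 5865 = - 5482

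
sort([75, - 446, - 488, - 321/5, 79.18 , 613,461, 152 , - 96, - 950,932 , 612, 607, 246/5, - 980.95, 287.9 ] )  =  [ - 980.95, - 950 , - 488, - 446, - 96, - 321/5, 246/5, 75, 79.18, 152,287.9, 461 , 607,612, 613, 932]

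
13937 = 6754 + 7183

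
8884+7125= 16009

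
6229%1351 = 825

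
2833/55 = 2833/55 = 51.51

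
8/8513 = 8/8513 =0.00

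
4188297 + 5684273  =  9872570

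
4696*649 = 3047704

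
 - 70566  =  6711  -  77277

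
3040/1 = 3040= 3040.00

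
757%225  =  82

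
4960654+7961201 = 12921855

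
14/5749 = 14/5749 =0.00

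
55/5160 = 11/1032 = 0.01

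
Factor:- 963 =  - 3^2 *107^1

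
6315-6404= - 89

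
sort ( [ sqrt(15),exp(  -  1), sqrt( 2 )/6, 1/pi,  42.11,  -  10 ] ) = [-10,sqrt(2)/6, 1/pi, exp( - 1 ), sqrt( 15 ) , 42.11 ] 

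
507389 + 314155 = 821544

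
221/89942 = 221/89942 = 0.00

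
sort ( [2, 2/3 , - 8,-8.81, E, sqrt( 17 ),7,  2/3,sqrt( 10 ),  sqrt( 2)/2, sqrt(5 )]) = [ - 8.81, - 8  ,  2/3,2/3, sqrt (2) /2,2, sqrt(5),  E, sqrt( 10 ), sqrt (17),7]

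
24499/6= 4083 + 1/6 =4083.17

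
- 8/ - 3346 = 4/1673= 0.00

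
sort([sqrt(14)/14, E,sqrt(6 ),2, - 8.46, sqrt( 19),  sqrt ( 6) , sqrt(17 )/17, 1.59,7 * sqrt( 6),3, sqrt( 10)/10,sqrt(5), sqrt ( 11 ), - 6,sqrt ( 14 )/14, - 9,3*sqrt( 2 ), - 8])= [-9 , - 8.46,-8, - 6,sqrt(17)/17, sqrt(14) /14 , sqrt( 14) /14, sqrt( 10 ) /10,1.59, 2, sqrt(5),sqrt( 6), sqrt(6 ),E,3,sqrt(11), 3*sqrt( 2),sqrt( 19), 7*sqrt(6)] 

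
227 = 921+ - 694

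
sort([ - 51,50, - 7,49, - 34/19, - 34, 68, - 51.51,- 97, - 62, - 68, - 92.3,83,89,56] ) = [ - 97,-92.3, - 68, - 62, - 51.51, - 51, - 34, - 7, - 34/19,49,50,56,68, 83,89 ] 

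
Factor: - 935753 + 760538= - 3^1*5^1*11681^1 = -175215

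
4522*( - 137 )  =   - 619514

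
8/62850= 4/31425= 0.00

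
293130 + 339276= 632406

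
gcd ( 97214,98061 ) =1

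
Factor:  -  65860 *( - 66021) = 4348143060 = 2^2*3^1*5^1*37^1*59^1*89^1*373^1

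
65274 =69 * 946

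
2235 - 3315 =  - 1080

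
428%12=8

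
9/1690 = 9/1690 = 0.01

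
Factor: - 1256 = - 2^3 * 157^1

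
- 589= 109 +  - 698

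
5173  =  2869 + 2304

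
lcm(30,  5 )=30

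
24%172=24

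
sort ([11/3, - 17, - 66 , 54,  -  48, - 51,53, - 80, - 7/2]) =[ - 80,-66, - 51,- 48, - 17, - 7/2 , 11/3, 53,54] 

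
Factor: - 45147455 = - 5^1*113^1 * 79907^1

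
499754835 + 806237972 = 1305992807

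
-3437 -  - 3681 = 244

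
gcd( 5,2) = 1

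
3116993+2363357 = 5480350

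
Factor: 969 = 3^1*17^1*19^1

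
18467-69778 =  - 51311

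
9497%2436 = 2189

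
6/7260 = 1/1210 =0.00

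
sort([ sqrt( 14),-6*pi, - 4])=[-6*pi, - 4, sqrt(14) ]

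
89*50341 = 4480349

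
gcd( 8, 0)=8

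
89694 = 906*99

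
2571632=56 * 45922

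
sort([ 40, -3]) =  [ - 3,40]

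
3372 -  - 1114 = 4486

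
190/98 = 1 + 46/49=1.94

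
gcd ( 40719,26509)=49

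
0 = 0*23709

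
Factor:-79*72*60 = - 341280 = - 2^5*3^3*5^1  *79^1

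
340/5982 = 170/2991   =  0.06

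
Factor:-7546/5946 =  - 3^( - 1)*7^3*11^1*991^( - 1) = - 3773/2973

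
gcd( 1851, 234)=3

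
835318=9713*86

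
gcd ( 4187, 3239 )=79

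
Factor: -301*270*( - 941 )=2^1*3^3*5^1*7^1*43^1*941^1= 76475070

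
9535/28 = 9535/28 = 340.54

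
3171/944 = 3+339/944=3.36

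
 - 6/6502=  -  1 + 3248/3251 = - 0.00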